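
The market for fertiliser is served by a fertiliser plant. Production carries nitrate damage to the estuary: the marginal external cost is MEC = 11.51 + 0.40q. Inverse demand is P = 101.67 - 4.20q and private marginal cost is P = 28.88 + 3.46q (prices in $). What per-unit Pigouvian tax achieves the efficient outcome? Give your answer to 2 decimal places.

Social marginal cost = private MC + MEC = 40.39 + 3.86q.
Set SMC = demand: 40.39 + 3.86q = 101.67 - 4.20q → q* = 7.6030.
The Pigouvian tax equals MEC at q*: 11.51 + 0.40×7.6030 = 14.5512.

tax = $14.55 per unit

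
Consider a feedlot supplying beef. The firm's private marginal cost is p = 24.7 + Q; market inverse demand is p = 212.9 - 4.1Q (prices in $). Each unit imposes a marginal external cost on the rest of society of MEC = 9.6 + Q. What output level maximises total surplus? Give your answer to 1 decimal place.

Q* = 29.3

Social marginal cost = private MC + MEC = 34.3 + 2.0Q.
Set SMC = demand: 34.3 + 2.0Q = 212.9 - 4.1Q → Q* = 29.2787.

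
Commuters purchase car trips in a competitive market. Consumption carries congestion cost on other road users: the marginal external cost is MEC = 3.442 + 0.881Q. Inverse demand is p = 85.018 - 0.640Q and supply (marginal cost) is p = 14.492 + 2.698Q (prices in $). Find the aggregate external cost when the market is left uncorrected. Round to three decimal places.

Market equilibrium (private): 14.492 + 2.698Q = 85.018 - 0.640Q → Q_m = 21.1282.
Total external cost = ∫₀^{Q_m} (3.442 + 0.881Q) dQ = 3.442×21.1282 + ½×0.881×21.1282² = 269.3628.

$269.363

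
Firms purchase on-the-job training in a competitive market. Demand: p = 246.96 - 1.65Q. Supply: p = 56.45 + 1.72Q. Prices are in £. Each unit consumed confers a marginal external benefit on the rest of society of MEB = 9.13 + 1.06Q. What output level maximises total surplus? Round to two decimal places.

Social marginal benefit = demand + MEB = 256.09 - 0.59Q.
Set SMB = MC: 256.09 - 0.59Q = 56.45 + 1.72Q → Q* = 86.4242.

Q* = 86.42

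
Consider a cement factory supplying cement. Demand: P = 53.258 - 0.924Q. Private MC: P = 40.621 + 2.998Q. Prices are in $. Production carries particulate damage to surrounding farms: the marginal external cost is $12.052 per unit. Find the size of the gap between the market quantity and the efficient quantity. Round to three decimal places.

3.073 units

Market equilibrium (private): 40.621 + 2.998Q = 53.258 - 0.924Q → Q_m = 3.2221.
Social marginal cost = private MC + MEC = 52.673 + 2.998Q.
Set SMC = demand: 52.673 + 2.998Q = 53.258 - 0.924Q → Q* = 0.1492.
Gap = |3.2221 − 0.1492| = 3.0729.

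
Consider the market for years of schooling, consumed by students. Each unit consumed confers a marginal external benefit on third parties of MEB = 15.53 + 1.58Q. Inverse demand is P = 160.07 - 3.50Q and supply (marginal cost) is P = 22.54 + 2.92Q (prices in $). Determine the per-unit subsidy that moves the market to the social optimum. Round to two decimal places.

Social marginal benefit = demand + MEB = 175.60 - 1.92Q.
Set SMB = MC: 175.60 - 1.92Q = 22.54 + 2.92Q → Q* = 31.6240.
The Pigouvian subsidy equals MEB at Q*: 15.53 + 1.58×31.6240 = 65.4959.

subsidy = $65.50 per unit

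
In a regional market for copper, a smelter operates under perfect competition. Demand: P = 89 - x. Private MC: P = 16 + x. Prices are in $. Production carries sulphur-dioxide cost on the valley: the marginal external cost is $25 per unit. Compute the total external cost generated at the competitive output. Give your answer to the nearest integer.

$913

Market equilibrium (private): 16 + x = 89 - x → x_m = 36.5000.
Total external cost = MEC × x_m = 25 × 36.5000 = 912.5000.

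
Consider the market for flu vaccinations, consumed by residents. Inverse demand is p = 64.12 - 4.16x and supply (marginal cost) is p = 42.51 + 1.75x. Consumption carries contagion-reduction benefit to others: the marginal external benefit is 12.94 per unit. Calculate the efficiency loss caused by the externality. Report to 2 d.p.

Market equilibrium (private): 42.51 + 1.75x = 64.12 - 4.16x → x_m = 3.6565.
Social marginal benefit = demand + MEB = 77.06 - 4.16x.
Set SMB = MC: 77.06 - 4.16x = 42.51 + 1.75x → x* = 5.8460.
Height of the DWL triangle at x_m is SMB(x_m) − MC(x_m) = MEB(x_m) = 12.9400.
DWL = ½ × 2.1895 × 12.9400 = 14.1661.

DWL = 14.17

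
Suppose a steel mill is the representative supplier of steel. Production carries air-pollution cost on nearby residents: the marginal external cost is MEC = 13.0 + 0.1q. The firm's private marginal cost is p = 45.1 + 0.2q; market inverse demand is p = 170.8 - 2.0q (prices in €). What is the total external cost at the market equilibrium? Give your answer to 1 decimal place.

Market equilibrium (private): 45.1 + 0.2q = 170.8 - 2.0q → q_m = 57.1364.
Total external cost = ∫₀^{q_m} (13.0 + 0.1q) dq = 13.0×57.1364 + ½×0.1×57.1364² = 906.0016.

€906.0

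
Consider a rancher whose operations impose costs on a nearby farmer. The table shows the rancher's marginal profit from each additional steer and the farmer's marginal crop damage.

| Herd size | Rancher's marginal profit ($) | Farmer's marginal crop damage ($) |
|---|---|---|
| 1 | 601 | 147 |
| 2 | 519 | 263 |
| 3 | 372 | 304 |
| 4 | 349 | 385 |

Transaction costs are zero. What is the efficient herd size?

Bargaining reaches the level where marginal profit last exceeds marginal crop damage.
That holds through level 3 (372 ≥ 304) but not at 4 (349 < 385).

3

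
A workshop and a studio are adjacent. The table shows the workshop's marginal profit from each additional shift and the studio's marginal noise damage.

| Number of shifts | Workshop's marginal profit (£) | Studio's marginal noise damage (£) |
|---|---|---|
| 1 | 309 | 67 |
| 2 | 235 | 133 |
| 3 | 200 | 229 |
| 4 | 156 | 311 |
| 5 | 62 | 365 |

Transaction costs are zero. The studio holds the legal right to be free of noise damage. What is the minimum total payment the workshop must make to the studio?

£200

Efficient level: marginal profit ≥ marginal noise damage through level 2, so k* = 2.
With the studio holding the right, the workshop must at least compensate total damage at k*: 67 + 133 = 200.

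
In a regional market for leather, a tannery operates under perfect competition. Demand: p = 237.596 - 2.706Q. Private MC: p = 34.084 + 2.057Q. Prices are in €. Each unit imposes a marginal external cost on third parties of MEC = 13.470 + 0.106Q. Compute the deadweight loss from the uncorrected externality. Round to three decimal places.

Market equilibrium (private): 34.084 + 2.057Q = 237.596 - 2.706Q → Q_m = 42.7277.
Social marginal cost = private MC + MEC = 47.554 + 2.163Q.
Set SMC = demand: 47.554 + 2.163Q = 237.596 - 2.706Q → Q* = 39.0310.
The welfare-loss triangle has base |Q_m − Q*| and height MEC(Q_m) (the vertical gap between SMC and demand is zero at Q* and MEC at Q_m).
DWL = ½ × 3.6967 × 17.9991 = 33.2686.

DWL = €33.269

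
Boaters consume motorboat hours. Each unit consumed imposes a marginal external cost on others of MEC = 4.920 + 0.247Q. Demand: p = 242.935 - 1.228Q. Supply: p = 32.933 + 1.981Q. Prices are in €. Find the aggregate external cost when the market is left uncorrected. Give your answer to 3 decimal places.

€850.874

Market equilibrium (private): 32.933 + 1.981Q = 242.935 - 1.228Q → Q_m = 65.4416.
Total external cost = ∫₀^{Q_m} (4.920 + 0.247Q) dQ = 4.920×65.4416 + ½×0.247×65.4416² = 850.8741.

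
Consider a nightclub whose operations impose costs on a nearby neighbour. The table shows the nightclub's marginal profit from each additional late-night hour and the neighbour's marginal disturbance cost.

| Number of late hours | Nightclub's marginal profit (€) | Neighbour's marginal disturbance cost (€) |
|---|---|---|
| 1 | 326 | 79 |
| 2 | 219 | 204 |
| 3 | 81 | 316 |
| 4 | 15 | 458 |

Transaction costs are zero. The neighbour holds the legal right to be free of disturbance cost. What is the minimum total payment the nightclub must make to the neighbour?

€283

Efficient level: marginal profit ≥ marginal disturbance cost through level 2, so k* = 2.
With the neighbour holding the right, the nightclub must at least compensate total damage at k*: 79 + 204 = 283.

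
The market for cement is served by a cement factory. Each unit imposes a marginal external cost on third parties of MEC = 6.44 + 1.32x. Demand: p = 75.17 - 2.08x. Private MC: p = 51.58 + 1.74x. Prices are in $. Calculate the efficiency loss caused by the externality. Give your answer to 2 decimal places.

Market equilibrium (private): 51.58 + 1.74x = 75.17 - 2.08x → x_m = 6.1754.
Social marginal cost = private MC + MEC = 58.02 + 3.06x.
Set SMC = demand: 58.02 + 3.06x = 75.17 - 2.08x → x* = 3.3366.
Between x* and x_m the wedge SMC − demand runs linearly from 0 to MEC(x_m), so the loss is a triangle.
DWL = ½ × 2.8388 × 14.5915 = 20.7112.

DWL = $20.71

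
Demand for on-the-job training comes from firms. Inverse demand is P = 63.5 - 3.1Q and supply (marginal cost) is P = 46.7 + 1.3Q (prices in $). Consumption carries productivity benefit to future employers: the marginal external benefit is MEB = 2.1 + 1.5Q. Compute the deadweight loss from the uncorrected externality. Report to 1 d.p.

DWL = $10.6

Market equilibrium (private): 46.7 + 1.3Q = 63.5 - 3.1Q → Q_m = 3.8182.
Social marginal benefit = demand + MEB = 65.6 - 1.6Q.
Set SMB = MC: 65.6 - 1.6Q = 46.7 + 1.3Q → Q* = 6.5172.
Height of the DWL triangle at Q_m is SMB(Q_m) − MC(Q_m) = MEB(Q_m) = 7.8273.
DWL = ½ × 2.6990 × 7.8273 = 10.5629.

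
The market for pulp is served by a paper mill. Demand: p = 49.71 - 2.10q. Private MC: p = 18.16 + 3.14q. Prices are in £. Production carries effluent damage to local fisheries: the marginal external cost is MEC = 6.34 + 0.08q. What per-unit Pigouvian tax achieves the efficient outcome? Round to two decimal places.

Social marginal cost = private MC + MEC = 24.50 + 3.22q.
Set SMC = demand: 24.50 + 3.22q = 49.71 - 2.10q → q* = 4.7387.
The Pigouvian tax equals MEC at q*: 6.34 + 0.08×4.7387 = 6.7191.

tax = £6.72 per unit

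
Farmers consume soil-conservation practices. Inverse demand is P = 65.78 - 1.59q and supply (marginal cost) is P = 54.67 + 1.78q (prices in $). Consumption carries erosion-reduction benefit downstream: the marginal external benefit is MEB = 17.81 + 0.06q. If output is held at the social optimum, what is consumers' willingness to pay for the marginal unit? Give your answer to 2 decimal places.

P = $51.89

Social marginal benefit = demand + MEB = 83.59 - 1.53q.
Set SMB = MC: 83.59 - 1.53q = 54.67 + 1.78q → q* = 8.7372.
Consumer price on the demand curve at q*: 65.78 − 1.59×8.7372 = 51.8879.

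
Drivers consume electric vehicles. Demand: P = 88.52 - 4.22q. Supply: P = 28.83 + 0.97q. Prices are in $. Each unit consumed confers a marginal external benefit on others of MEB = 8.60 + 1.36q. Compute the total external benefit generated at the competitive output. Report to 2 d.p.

$188.85

Market equilibrium (private): 28.83 + 0.97q = 88.52 - 4.22q → q_m = 11.5010.
Total external benefit = ∫₀^{q_m} (8.60 + 1.36q) dq = 8.60×11.5010 + ½×1.36×11.5010² = 188.8542.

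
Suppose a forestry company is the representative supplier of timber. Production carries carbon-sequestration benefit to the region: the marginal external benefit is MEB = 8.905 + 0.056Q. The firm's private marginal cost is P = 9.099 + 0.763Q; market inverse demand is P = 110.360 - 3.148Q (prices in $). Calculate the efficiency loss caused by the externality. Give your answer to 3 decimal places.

Market equilibrium (private): 9.099 + 0.763Q = 110.360 - 3.148Q → Q_m = 25.8913.
Social marginal cost = private MC − MEB = 0.194 + 0.707Q.
Set SMC = demand: 0.194 + 0.707Q = 110.360 - 3.148Q → Q* = 28.5774.
The loss is the area between SMC and demand from Q* to Q_m; with linear curves that's a triangle of height MEB(Q_m).
DWL = ½ × 2.6861 × 10.3549 = 13.9071.

DWL = $13.907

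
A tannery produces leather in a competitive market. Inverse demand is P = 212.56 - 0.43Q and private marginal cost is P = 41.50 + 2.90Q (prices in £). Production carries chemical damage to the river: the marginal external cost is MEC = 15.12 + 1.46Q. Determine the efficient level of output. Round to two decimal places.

Social marginal cost = private MC + MEC = 56.62 + 4.36Q.
Set SMC = demand: 56.62 + 4.36Q = 212.56 - 0.43Q → Q* = 32.5553.

Q* = 32.56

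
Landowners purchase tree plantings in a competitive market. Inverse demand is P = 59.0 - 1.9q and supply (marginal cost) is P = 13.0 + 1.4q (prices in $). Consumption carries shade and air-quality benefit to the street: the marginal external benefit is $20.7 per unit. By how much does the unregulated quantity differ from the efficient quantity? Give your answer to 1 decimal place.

6.3 units

Market equilibrium (private): 13.0 + 1.4q = 59.0 - 1.9q → q_m = 13.9394.
Social marginal benefit = demand + MEB = 79.7 - 1.9q.
Set SMB = MC: 79.7 - 1.9q = 13.0 + 1.4q → q* = 20.2121.
Gap = |13.9394 − 20.2121| = 6.2727.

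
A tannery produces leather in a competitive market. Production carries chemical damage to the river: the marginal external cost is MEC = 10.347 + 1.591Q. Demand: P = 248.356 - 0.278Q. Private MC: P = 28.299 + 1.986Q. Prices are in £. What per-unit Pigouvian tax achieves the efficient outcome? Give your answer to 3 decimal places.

Social marginal cost = private MC + MEC = 38.646 + 3.577Q.
Set SMC = demand: 38.646 + 3.577Q = 248.356 - 0.278Q → Q* = 54.3995.
The Pigouvian tax equals MEC at Q*: 10.347 + 1.591×54.3995 = 96.8966.

tax = £96.897 per unit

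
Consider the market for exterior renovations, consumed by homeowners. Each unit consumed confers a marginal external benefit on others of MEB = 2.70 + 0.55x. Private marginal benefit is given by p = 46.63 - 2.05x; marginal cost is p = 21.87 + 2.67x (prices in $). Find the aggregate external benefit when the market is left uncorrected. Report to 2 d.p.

$21.73

Market equilibrium (private): 21.87 + 2.67x = 46.63 - 2.05x → x_m = 5.2458.
Total external benefit = ∫₀^{x_m} (2.70 + 0.55x) dx = 2.70×5.2458 + ½×0.55×5.2458² = 21.7312.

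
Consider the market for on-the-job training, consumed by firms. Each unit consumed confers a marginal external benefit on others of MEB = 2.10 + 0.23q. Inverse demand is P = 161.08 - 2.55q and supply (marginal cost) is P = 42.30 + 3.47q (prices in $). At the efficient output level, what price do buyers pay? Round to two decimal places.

Social marginal benefit = demand + MEB = 163.18 - 2.32q.
Set SMB = MC: 163.18 - 2.32q = 42.30 + 3.47q → q* = 20.8774.
Consumer price on the demand curve at q*: 161.08 − 2.55×20.8774 = 107.8426.

P = $107.84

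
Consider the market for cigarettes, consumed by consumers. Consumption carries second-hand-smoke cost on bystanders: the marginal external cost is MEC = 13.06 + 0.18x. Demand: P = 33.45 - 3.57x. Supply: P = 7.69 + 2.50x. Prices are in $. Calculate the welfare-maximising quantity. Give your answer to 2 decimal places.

Social marginal benefit = demand − MEC = 20.39 - 3.75x.
Set SMB = MC: 20.39 - 3.75x = 7.69 + 2.50x → x* = 2.0320.

x* = 2.03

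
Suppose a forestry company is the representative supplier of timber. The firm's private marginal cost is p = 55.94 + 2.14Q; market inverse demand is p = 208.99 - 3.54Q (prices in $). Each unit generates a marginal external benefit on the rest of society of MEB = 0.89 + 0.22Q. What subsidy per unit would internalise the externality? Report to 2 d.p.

subsidy = $7.09 per unit

Social marginal cost = private MC − MEB = 55.05 + 1.92Q.
Set SMC = demand: 55.05 + 1.92Q = 208.99 - 3.54Q → Q* = 28.1941.
The Pigouvian subsidy equals MEB at Q*: 0.89 + 0.22×28.1941 = 7.0927.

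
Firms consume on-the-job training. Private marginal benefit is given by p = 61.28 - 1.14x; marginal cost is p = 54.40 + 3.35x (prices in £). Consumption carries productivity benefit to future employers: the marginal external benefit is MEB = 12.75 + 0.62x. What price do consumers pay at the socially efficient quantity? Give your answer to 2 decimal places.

P = £55.50

Social marginal benefit = demand + MEB = 74.03 - 0.52x.
Set SMB = MC: 74.03 - 0.52x = 54.40 + 3.35x → x* = 5.0724.
Consumer price on the demand curve at x*: 61.28 − 1.14×5.0724 = 55.4975.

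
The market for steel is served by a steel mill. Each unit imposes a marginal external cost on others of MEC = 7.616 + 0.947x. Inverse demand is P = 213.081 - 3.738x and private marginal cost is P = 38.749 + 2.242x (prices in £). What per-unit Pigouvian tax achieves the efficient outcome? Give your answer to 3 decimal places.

Social marginal cost = private MC + MEC = 46.365 + 3.189x.
Set SMC = demand: 46.365 + 3.189x = 213.081 - 3.738x → x* = 24.0676.
The Pigouvian tax equals MEC at x*: 7.616 + 0.947×24.0676 = 30.4080.

tax = £30.408 per unit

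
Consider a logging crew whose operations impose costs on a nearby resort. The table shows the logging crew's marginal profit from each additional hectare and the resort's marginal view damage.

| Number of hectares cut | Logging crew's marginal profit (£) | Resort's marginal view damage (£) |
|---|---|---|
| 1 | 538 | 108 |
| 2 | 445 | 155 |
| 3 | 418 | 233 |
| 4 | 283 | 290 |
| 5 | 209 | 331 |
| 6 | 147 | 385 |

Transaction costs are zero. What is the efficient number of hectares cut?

Bargaining reaches the level where marginal profit last exceeds marginal view damage.
That holds through level 3 (418 ≥ 233) but not at 4 (283 < 290).

3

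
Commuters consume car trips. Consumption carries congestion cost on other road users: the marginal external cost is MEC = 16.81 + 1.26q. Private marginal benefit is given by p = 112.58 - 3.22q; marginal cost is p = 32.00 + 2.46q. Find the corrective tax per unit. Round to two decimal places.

tax = 28.39 per unit

Social marginal benefit = demand − MEC = 95.77 - 4.48q.
Set SMB = MC: 95.77 - 4.48q = 32.00 + 2.46q → q* = 9.1888.
The Pigouvian tax equals MEC at q*: 16.81 + 1.26×9.1888 = 28.3879.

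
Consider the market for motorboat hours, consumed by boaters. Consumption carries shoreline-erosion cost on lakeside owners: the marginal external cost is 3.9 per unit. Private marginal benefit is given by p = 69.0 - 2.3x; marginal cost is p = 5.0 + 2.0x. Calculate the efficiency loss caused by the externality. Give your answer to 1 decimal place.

DWL = 1.8

Market equilibrium (private): 5.0 + 2.0x = 69.0 - 2.3x → x_m = 14.8837.
Social marginal benefit = demand − MEC = 65.1 - 2.3x.
Set SMB = MC: 65.1 - 2.3x = 5.0 + 2.0x → x* = 13.9767.
Between x* and x_m the wedge MC − SMB runs linearly from 0 to MEC(x_m), so the loss is a triangle.
DWL = ½ × 0.9070 × 3.9000 = 1.7687.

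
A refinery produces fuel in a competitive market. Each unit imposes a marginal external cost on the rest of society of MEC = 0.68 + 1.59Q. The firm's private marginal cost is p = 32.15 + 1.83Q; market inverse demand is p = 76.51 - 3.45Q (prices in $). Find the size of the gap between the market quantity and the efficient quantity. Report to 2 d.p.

2.04 units

Market equilibrium (private): 32.15 + 1.83Q = 76.51 - 3.45Q → Q_m = 8.4015.
Social marginal cost = private MC + MEC = 32.83 + 3.42Q.
Set SMC = demand: 32.83 + 3.42Q = 76.51 - 3.45Q → Q* = 6.3581.
Gap = |8.4015 − 6.3581| = 2.0434.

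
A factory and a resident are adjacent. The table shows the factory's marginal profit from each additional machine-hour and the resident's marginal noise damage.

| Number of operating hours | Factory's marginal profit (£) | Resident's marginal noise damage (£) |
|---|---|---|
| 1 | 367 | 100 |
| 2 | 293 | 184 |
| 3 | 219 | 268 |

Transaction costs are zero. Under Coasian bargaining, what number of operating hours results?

Bargaining reaches the level where marginal profit last exceeds marginal noise damage.
That holds through level 2 (293 ≥ 184) but not at 3 (219 < 268).

2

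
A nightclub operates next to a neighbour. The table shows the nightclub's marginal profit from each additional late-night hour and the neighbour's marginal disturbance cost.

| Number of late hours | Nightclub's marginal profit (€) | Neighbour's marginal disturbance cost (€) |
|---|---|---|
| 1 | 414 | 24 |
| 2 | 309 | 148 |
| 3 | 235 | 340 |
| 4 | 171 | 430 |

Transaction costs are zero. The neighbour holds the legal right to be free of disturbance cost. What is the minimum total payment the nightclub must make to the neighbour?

Efficient level: marginal profit ≥ marginal disturbance cost through level 2, so k* = 2.
With the neighbour holding the right, the nightclub must at least compensate total damage at k*: 24 + 148 = 172.

€172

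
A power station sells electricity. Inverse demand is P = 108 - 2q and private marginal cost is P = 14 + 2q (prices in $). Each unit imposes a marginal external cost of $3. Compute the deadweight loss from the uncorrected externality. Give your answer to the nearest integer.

Market equilibrium (private): 14 + 2q = 108 - 2q → q_m = 23.5000.
Social marginal cost = private MC + MEC = 17 + 2q.
Set SMC = demand: 17 + 2q = 108 - 2q → q* = 22.7500.
Between q* and q_m the wedge SMC − demand runs linearly from 0 to MEC(q_m), so the loss is a triangle.
DWL = ½ × 0.7500 × 3.0000 = 1.1250.

DWL = $1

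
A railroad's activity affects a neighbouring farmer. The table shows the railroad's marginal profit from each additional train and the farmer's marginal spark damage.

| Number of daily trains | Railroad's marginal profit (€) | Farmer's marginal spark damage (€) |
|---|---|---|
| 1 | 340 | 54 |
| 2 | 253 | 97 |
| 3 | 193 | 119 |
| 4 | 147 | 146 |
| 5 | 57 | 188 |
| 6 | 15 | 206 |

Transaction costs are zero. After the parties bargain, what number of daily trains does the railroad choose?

Bargaining reaches the level where marginal profit last exceeds marginal spark damage.
That holds through level 4 (147 ≥ 146) but not at 5 (57 < 188).

4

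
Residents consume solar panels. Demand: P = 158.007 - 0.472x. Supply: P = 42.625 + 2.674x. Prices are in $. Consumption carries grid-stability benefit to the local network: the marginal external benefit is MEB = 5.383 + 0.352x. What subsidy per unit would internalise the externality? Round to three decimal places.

Social marginal benefit = demand + MEB = 163.390 - 0.120x.
Set SMB = MC: 163.390 - 0.120x = 42.625 + 2.674x → x* = 43.2230.
The Pigouvian subsidy equals MEB at x*: 5.383 + 0.352×43.2230 = 20.5975.

subsidy = $20.597 per unit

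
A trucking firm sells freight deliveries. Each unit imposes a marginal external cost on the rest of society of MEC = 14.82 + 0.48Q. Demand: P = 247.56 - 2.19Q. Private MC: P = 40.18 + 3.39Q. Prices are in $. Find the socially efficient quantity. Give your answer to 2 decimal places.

Social marginal cost = private MC + MEC = 55.00 + 3.87Q.
Set SMC = demand: 55.00 + 3.87Q = 247.56 - 2.19Q → Q* = 31.7756.

Q* = 31.78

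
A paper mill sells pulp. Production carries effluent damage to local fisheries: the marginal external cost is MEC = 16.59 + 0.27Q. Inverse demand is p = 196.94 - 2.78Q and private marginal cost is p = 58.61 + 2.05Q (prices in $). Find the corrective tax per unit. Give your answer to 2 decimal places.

tax = $23.04 per unit

Social marginal cost = private MC + MEC = 75.20 + 2.32Q.
Set SMC = demand: 75.20 + 2.32Q = 196.94 - 2.78Q → Q* = 23.8706.
The Pigouvian tax equals MEC at Q*: 16.59 + 0.27×23.8706 = 23.0351.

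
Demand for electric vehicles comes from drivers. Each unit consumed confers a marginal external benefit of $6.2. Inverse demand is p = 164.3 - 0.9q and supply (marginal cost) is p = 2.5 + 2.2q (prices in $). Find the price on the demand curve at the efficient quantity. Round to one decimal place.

P = $115.5

Social marginal benefit = demand + MEB = 170.5 - 0.9q.
Set SMB = MC: 170.5 - 0.9q = 2.5 + 2.2q → q* = 54.1935.
Consumer price on the demand curve at q*: 164.3 − 0.9×54.1935 = 115.5259.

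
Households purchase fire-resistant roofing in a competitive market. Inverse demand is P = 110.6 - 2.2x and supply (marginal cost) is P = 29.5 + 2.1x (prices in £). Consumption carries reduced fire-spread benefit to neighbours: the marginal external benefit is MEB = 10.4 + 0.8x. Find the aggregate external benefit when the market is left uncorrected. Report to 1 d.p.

Market equilibrium (private): 29.5 + 2.1x = 110.6 - 2.2x → x_m = 18.8605.
Total external benefit = ∫₀^{x_m} (10.4 + 0.8x) dx = 10.4×18.8605 + ½×0.8×18.8605² = 338.4366.

£338.4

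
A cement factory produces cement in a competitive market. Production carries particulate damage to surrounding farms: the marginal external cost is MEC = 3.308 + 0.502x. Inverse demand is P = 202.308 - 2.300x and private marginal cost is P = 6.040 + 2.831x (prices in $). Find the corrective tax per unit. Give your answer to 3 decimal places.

Social marginal cost = private MC + MEC = 9.348 + 3.333x.
Set SMC = demand: 9.348 + 3.333x = 202.308 - 2.300x → x* = 34.2553.
The Pigouvian tax equals MEC at x*: 3.308 + 0.502×34.2553 = 20.5042.

tax = $20.504 per unit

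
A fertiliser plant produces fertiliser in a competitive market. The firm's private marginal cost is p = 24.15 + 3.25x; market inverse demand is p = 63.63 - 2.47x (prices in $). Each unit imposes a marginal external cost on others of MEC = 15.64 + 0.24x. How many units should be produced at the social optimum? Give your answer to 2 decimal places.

x* = 4.00

Social marginal cost = private MC + MEC = 39.79 + 3.49x.
Set SMC = demand: 39.79 + 3.49x = 63.63 - 2.47x → x* = 4.0000.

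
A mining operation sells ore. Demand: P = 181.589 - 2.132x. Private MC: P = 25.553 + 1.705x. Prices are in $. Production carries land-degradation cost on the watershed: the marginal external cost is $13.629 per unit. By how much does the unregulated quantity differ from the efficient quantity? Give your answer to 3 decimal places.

3.552 units

Market equilibrium (private): 25.553 + 1.705x = 181.589 - 2.132x → x_m = 40.6661.
Social marginal cost = private MC + MEC = 39.182 + 1.705x.
Set SMC = demand: 39.182 + 1.705x = 181.589 - 2.132x → x* = 37.1142.
Gap = |40.6661 − 37.1142| = 3.5519.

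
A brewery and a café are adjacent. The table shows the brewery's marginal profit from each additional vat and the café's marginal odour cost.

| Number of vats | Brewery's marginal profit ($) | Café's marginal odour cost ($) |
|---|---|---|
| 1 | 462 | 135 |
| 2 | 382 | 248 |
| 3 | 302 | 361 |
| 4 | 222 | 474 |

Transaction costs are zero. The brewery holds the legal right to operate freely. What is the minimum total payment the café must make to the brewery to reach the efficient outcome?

$524

Left alone the brewery would choose level 4 (marginal profit stays positive).
Efficient level: k* = 2 (marginal profit ≥ marginal odour cost through 2).
The café must at least cover the brewery's forgone profit from cutting 4→2: 302 + 222 = 524.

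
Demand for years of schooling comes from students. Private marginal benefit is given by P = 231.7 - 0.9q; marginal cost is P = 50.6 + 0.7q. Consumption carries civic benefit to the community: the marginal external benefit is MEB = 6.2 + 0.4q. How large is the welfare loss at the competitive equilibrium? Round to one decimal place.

Market equilibrium (private): 50.6 + 0.7q = 231.7 - 0.9q → q_m = 113.1875.
Social marginal benefit = demand + MEB = 237.9 - 0.5q.
Set SMB = MC: 237.9 - 0.5q = 50.6 + 0.7q → q* = 156.0833.
Between q* and q_m the wedge SMB − MC runs linearly from 0 to MEB(q_m), so the loss is a triangle.
DWL = ½ × 42.8958 × 51.4750 = 1104.0307.

DWL = 1104.0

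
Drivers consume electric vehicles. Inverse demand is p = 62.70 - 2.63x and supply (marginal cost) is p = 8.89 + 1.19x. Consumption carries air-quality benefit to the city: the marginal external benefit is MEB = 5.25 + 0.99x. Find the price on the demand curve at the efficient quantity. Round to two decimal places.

P = 7.81

Social marginal benefit = demand + MEB = 67.95 - 1.64x.
Set SMB = MC: 67.95 - 1.64x = 8.89 + 1.19x → x* = 20.8693.
Consumer price on the demand curve at x*: 62.70 − 2.63×20.8693 = 7.8137.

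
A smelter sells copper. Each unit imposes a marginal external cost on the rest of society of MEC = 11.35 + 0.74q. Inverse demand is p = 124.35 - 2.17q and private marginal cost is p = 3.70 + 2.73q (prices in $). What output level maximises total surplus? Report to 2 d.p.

q* = 19.38

Social marginal cost = private MC + MEC = 15.05 + 3.47q.
Set SMC = demand: 15.05 + 3.47q = 124.35 - 2.17q → q* = 19.3794.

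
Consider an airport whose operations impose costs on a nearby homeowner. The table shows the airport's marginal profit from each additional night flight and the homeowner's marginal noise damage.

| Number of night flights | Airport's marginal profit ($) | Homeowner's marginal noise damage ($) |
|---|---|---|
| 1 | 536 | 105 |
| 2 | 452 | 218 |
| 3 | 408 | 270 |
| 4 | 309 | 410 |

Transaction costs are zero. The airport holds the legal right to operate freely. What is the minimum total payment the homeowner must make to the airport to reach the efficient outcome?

$309

Left alone the airport would choose level 4 (marginal profit stays positive).
Efficient level: k* = 3 (marginal profit ≥ marginal noise damage through 3).
The homeowner must at least cover the airport's forgone profit from cutting 4→3: 309 = 309.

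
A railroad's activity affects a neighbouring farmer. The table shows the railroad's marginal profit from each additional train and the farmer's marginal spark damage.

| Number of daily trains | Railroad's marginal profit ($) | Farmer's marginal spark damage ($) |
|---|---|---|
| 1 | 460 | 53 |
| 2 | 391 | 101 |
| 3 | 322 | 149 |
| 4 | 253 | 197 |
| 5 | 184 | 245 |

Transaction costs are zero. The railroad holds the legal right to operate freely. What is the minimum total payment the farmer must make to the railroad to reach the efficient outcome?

Left alone the railroad would choose level 5 (marginal profit stays positive).
Efficient level: k* = 4 (marginal profit ≥ marginal spark damage through 4).
The farmer must at least cover the railroad's forgone profit from cutting 5→4: 184 = 184.

$184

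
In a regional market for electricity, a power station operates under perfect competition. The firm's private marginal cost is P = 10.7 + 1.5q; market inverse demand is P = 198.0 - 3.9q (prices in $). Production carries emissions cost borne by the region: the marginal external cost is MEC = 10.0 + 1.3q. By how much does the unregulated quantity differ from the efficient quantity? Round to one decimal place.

8.2 units

Market equilibrium (private): 10.7 + 1.5q = 198.0 - 3.9q → q_m = 34.6852.
Social marginal cost = private MC + MEC = 20.7 + 2.8q.
Set SMC = demand: 20.7 + 2.8q = 198.0 - 3.9q → q* = 26.4627.
Gap = |34.6852 − 26.4627| = 8.2225.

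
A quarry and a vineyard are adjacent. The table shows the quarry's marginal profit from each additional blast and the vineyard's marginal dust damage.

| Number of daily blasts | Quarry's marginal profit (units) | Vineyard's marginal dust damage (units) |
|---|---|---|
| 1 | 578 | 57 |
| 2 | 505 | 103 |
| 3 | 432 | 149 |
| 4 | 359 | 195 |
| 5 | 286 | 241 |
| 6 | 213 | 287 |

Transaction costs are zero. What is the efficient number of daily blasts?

Bargaining reaches the level where marginal profit last exceeds marginal dust damage.
That holds through level 5 (286 ≥ 241) but not at 6 (213 < 287).

5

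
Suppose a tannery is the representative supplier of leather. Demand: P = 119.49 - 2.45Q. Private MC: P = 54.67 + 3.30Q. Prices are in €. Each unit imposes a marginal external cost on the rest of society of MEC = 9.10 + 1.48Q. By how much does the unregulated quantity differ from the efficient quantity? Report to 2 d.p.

Market equilibrium (private): 54.67 + 3.30Q = 119.49 - 2.45Q → Q_m = 11.2730.
Social marginal cost = private MC + MEC = 63.77 + 4.78Q.
Set SMC = demand: 63.77 + 4.78Q = 119.49 - 2.45Q → Q* = 7.7068.
Gap = |11.2730 − 7.7068| = 3.5662.

3.57 units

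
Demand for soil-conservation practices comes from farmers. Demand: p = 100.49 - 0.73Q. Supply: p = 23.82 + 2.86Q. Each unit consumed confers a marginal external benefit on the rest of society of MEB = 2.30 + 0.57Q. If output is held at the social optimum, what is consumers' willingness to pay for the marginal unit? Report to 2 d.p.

Social marginal benefit = demand + MEB = 102.79 - 0.16Q.
Set SMB = MC: 102.79 - 0.16Q = 23.82 + 2.86Q → Q* = 26.1490.
Consumer price on the demand curve at Q*: 100.49 − 0.73×26.1490 = 81.4012.

P = 81.40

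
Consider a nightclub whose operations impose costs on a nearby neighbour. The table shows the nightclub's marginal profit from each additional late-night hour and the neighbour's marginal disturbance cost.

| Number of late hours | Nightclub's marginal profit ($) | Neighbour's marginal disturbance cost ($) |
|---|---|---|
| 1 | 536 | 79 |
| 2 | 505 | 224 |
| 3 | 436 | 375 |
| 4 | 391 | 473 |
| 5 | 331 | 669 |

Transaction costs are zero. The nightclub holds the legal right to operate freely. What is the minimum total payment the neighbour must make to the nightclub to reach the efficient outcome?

$722

Left alone the nightclub would choose level 5 (marginal profit stays positive).
Efficient level: k* = 3 (marginal profit ≥ marginal disturbance cost through 3).
The neighbour must at least cover the nightclub's forgone profit from cutting 5→3: 391 + 331 = 722.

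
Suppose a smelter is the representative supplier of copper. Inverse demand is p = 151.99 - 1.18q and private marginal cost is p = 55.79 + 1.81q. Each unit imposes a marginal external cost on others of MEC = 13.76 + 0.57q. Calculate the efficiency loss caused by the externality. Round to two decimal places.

Market equilibrium (private): 55.79 + 1.81q = 151.99 - 1.18q → q_m = 32.1739.
Social marginal cost = private MC + MEC = 69.55 + 2.38q.
Set SMC = demand: 69.55 + 2.38q = 151.99 - 1.18q → q* = 23.1573.
Height of the DWL triangle at q_m is SMC(q_m) − demand(q_m) = MEC(q_m) = 32.0991.
DWL = ½ × 9.0166 × 32.0991 = 144.7124.

DWL = 144.71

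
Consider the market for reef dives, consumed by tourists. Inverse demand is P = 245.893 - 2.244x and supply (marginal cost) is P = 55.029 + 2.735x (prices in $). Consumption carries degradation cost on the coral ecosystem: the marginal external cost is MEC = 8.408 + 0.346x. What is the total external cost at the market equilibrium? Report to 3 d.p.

Market equilibrium (private): 55.029 + 2.735x = 245.893 - 2.244x → x_m = 38.3338.
Total external cost = ∫₀^{x_m} (8.408 + 0.346x) dx = 8.408×38.3338 + ½×0.346×38.3338² = 576.5307.

$576.531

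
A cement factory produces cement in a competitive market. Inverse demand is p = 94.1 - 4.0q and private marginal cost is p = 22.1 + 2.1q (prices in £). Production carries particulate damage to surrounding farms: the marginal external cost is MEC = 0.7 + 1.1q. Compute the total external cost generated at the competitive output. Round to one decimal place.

£84.9

Market equilibrium (private): 22.1 + 2.1q = 94.1 - 4.0q → q_m = 11.8033.
Total external cost = ∫₀^{q_m} (0.7 + 1.1q) dq = 0.7×11.8033 + ½×1.1×11.8033² = 84.8871.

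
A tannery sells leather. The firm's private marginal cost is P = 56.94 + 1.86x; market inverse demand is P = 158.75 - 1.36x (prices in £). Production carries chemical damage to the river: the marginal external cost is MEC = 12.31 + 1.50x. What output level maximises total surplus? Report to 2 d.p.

Social marginal cost = private MC + MEC = 69.25 + 3.36x.
Set SMC = demand: 69.25 + 3.36x = 158.75 - 1.36x → x* = 18.9619.

x* = 18.96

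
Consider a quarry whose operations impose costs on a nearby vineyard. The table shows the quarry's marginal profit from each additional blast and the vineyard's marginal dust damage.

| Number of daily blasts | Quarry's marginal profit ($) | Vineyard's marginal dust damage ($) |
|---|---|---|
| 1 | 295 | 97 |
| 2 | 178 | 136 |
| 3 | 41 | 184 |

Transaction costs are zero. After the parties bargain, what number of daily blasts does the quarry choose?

2

Bargaining reaches the level where marginal profit last exceeds marginal dust damage.
That holds through level 2 (178 ≥ 136) but not at 3 (41 < 184).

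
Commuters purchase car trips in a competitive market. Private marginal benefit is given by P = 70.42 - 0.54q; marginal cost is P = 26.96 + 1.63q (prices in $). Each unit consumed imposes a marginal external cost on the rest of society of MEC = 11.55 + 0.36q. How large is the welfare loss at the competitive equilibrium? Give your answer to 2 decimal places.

DWL = $69.55

Market equilibrium (private): 26.96 + 1.63q = 70.42 - 0.54q → q_m = 20.0276.
Social marginal benefit = demand − MEC = 58.87 - 0.90q.
Set SMB = MC: 58.87 - 0.90q = 26.96 + 1.63q → q* = 12.6126.
Between q* and q_m the wedge MC − SMB runs linearly from 0 to MEC(q_m), so the loss is a triangle.
DWL = ½ × 7.4150 × 18.7600 = 69.5527.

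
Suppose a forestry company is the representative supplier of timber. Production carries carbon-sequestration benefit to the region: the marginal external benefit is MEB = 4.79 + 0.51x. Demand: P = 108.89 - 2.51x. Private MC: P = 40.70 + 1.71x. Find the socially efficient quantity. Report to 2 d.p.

x* = 19.67

Social marginal cost = private MC − MEB = 35.91 + 1.20x.
Set SMC = demand: 35.91 + 1.20x = 108.89 - 2.51x → x* = 19.6712.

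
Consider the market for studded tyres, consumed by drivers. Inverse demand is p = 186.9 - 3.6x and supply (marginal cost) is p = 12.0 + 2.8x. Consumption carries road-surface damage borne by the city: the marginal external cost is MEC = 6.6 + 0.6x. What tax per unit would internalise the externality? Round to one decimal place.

Social marginal benefit = demand − MEC = 180.3 - 4.2x.
Set SMB = MC: 180.3 - 4.2x = 12.0 + 2.8x → x* = 24.0429.
The Pigouvian tax equals MEC at x*: 6.6 + 0.6×24.0429 = 21.0257.

tax = 21.0 per unit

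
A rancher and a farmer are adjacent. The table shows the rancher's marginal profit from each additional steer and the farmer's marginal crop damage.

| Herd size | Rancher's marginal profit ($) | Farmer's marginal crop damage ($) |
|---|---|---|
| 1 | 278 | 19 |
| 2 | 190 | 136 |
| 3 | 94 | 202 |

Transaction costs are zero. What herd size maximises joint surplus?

Bargaining reaches the level where marginal profit last exceeds marginal crop damage.
That holds through level 2 (190 ≥ 136) but not at 3 (94 < 202).

2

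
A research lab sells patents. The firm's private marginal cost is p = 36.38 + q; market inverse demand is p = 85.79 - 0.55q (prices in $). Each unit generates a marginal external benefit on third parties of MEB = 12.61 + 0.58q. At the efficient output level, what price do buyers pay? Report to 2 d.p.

P = $50.62

Social marginal cost = private MC − MEB = 23.77 + 0.42q.
Set SMC = demand: 23.77 + 0.42q = 85.79 - 0.55q → q* = 63.9381.
Consumer price on the demand curve at q*: 85.79 − 0.55×63.9381 = 50.6240.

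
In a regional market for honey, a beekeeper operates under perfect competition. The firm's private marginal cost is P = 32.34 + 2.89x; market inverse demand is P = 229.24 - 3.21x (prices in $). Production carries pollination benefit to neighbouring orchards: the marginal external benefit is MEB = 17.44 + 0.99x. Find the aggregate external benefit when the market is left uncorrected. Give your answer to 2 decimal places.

$1078.69

Market equilibrium (private): 32.34 + 2.89x = 229.24 - 3.21x → x_m = 32.2787.
Total external benefit = ∫₀^{x_m} (17.44 + 0.99x) dx = 17.44×32.2787 + ½×0.99×32.2787² = 1078.6882.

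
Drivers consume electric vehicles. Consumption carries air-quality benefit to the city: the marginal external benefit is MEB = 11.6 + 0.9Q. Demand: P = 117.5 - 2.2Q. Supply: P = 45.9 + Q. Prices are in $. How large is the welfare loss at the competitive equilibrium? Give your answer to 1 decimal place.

DWL = $219.0

Market equilibrium (private): 45.9 + Q = 117.5 - 2.2Q → Q_m = 22.3750.
Social marginal benefit = demand + MEB = 129.1 - 1.3Q.
Set SMB = MC: 129.1 - 1.3Q = 45.9 + Q → Q* = 36.1739.
Height of the DWL triangle at Q_m is SMB(Q_m) − MC(Q_m) = MEB(Q_m) = 31.7375.
DWL = ½ × 13.7989 × 31.7375 = 218.9713.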